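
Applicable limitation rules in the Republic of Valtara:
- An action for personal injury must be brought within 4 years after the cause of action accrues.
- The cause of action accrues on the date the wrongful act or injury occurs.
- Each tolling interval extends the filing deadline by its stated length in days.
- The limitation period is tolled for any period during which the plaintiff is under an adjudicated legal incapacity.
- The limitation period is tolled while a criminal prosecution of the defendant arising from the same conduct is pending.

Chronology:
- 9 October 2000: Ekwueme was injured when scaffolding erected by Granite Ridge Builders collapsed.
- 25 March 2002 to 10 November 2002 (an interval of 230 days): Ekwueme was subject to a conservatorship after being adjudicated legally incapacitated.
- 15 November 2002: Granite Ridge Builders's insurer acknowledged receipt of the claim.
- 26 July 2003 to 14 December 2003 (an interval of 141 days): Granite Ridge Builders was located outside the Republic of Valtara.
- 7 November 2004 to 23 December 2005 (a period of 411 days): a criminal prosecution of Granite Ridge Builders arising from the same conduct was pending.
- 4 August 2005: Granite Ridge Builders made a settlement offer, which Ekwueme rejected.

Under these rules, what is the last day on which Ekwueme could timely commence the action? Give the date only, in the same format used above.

The cause of action accrued on 9 October 2000, the date of the act.
The untolled deadline — 4 years after 9 October 2000 — is 9 October 2004.
Because the plaintiff's legal incapacity ran from 25 March 2002 to 10 November 2002, the deadline is extended by 230 days to 27 May 2005.
The pending criminal prosecution from 7 November 2004 to 23 December 2005 tolled the period for 411 days, extending the deadline to 12 July 2006.
Although the defendant's absence ran from 26 July 2003 to 14 December 2003, the stated rules do not make that a tolling event, so it is disregarded.
The other events in the timeline have no effect on the limitation period under the stated rules.

12 July 2006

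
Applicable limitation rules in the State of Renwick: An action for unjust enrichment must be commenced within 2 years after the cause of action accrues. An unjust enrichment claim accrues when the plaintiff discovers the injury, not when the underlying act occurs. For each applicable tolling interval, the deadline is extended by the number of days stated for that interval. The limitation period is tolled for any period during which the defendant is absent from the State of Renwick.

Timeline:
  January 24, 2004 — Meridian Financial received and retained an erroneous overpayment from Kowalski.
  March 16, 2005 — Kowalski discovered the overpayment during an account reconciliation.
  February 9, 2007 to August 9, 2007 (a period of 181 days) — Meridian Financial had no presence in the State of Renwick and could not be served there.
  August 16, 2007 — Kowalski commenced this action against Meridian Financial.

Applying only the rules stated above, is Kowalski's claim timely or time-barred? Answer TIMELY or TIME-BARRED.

Accrual is tied to discovery, so the period began on March 16, 2005 rather than on January 24, 2004 when the act occurred.
The untolled deadline — 2 years after March 16, 2005 — is March 16, 2007.
The defendant's absence from the jurisdiction from February 9, 2007 to August 9, 2007 tolled the period for 181 days, extending the deadline to September 13, 2007.
Kowalski filed on August 16, 2007, before the September 13, 2007 deadline, so the action is timely.

TIMELY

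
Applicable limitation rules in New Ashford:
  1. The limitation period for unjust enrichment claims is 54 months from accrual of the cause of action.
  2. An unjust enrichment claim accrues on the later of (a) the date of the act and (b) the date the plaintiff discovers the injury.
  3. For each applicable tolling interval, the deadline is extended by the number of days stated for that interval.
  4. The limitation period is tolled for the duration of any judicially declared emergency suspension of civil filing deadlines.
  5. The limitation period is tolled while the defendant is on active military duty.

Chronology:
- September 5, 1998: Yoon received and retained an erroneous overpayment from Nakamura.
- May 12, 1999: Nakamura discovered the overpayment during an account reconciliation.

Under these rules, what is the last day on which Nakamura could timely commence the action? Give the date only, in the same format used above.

Taking the later of the act (September 5, 1998) and discovery (May 12, 1999), the claim accrued on May 12, 1999.
54 months from May 12, 1999 is November 12, 2003.

November 12, 2003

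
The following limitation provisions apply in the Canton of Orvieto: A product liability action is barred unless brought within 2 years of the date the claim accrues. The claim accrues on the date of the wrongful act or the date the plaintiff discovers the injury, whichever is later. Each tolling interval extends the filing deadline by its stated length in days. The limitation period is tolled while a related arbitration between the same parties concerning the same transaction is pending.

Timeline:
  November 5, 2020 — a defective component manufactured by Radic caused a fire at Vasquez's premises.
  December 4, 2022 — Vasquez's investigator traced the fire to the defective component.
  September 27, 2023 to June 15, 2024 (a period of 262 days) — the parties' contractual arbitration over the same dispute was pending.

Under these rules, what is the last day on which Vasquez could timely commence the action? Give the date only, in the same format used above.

Because discovery on December 4, 2022 post-dates the November 5, 2020 act, accrual under the later-of rule falls on December 4, 2022.
The untolled deadline — 2 years after December 4, 2022 — is December 4, 2024.
The period was tolled for 262 days by the pending related arbitration (September 27, 2023 to June 15, 2024), pushing the deadline to August 23, 2025.

August 23, 2025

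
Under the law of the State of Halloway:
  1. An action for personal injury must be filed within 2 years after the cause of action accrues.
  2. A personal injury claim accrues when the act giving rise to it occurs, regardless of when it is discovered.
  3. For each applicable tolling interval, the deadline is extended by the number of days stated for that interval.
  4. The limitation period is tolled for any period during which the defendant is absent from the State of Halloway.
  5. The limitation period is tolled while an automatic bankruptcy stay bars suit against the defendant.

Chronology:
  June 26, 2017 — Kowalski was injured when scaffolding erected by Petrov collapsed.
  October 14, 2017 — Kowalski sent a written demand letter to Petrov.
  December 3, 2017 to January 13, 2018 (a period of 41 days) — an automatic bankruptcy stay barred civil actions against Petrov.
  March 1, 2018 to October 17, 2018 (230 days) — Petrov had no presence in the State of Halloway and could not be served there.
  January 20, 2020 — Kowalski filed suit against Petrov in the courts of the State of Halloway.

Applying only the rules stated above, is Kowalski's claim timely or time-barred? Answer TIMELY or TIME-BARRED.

TIMELY

The claim accrued on June 26, 2017, when the wrongful act occurred.
The untolled deadline — 2 years after June 26, 2017 — is June 26, 2019.
Because the automatic bankruptcy stay ran from December 3, 2017 to January 13, 2018, the deadline is extended by 41 days to August 6, 2019.
Because the defendant's absence from the jurisdiction ran from March 1, 2018 to October 17, 2018, the deadline is extended by 230 days to March 23, 2020.
None of the other events listed affects the running of the period under the stated rules.
The January 20, 2020 filing precedes the March 23, 2020 deadline; the claim is timely.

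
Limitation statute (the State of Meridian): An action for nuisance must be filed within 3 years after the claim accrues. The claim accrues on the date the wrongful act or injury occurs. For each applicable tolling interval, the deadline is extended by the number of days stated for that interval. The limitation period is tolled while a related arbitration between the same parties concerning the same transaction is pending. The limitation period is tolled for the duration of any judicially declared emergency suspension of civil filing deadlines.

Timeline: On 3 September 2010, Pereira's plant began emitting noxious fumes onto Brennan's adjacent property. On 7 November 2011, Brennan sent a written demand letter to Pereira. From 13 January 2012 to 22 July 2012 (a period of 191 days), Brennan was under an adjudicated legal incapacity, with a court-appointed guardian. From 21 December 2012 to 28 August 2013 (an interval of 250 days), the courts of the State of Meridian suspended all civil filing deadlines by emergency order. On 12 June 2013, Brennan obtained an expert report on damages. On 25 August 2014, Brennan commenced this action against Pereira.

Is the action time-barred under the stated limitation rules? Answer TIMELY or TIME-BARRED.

The claim accrued on 3 September 2010, the date of the act.
3 years from 3 September 2010 is 3 September 2013.
The period was tolled for 250 days by the emergency suspension of filing deadlines (21 December 2012 to 28 August 2013), pushing the deadline to 11 May 2014.
Although the plaintiff's incapacity ran from 13 January 2012 to 22 July 2012, the stated rules do not make that a tolling event, so it is disregarded.
The other events in the timeline have no effect on the limitation period under the stated rules.
Brennan filed on 25 August 2014, after the 11 May 2014 deadline, so the action is time-barred.

TIME-BARRED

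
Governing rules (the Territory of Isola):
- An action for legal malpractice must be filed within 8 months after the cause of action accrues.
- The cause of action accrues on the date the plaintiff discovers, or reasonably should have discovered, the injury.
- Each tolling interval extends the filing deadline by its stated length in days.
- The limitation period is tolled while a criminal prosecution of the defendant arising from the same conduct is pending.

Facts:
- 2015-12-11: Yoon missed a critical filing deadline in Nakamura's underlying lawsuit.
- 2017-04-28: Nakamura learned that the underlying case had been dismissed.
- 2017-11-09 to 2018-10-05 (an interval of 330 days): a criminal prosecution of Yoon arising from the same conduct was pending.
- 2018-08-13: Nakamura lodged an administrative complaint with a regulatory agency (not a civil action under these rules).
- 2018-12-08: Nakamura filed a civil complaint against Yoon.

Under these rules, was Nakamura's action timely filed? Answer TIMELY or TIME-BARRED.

TIME-BARRED

Under the discovery rule, the claim accrued on 2017-04-28, when Nakamura discovered the injury — not on the 2015-12-11 date of the underlying act.
Adding the 8 months base period to 2017-04-28 gives a deadline of 2017-12-28, before any tolling.
The period was tolled for 330 days by the pending criminal prosecution (2017-11-09 to 2018-10-05), pushing the deadline to 2018-11-23.
None of the other events listed affects the running of the period under the stated rules.
Nakamura filed on 2018-12-08, after the 2018-11-23 deadline, so the action is time-barred.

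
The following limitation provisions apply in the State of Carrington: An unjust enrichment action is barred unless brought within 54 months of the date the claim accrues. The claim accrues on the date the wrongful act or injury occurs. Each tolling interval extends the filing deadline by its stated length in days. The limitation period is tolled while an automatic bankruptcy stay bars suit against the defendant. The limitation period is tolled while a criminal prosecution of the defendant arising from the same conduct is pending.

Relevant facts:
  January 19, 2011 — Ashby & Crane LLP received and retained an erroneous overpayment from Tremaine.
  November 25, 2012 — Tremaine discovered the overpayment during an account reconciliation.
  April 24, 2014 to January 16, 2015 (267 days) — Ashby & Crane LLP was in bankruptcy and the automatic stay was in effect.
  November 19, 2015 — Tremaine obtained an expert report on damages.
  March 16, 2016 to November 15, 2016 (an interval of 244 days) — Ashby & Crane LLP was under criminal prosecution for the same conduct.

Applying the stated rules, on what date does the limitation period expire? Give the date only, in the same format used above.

Accrual is governed by the date of the act, so the period began to run on January 19, 2011; the later discovery on November 25, 2012 is irrelevant under the stated rule.
Adding the 54 months base period to January 19, 2011 gives a deadline of July 19, 2015, before any tolling.
Because the automatic bankruptcy stay ran from April 24, 2014 to January 16, 2015, the deadline is extended by 267 days to April 11, 2016.
Because the pending criminal prosecution ran from March 16, 2016 to November 15, 2016, the deadline is extended by 244 days to December 11, 2016.
None of the other events listed affects the running of the period under the stated rules.

December 11, 2016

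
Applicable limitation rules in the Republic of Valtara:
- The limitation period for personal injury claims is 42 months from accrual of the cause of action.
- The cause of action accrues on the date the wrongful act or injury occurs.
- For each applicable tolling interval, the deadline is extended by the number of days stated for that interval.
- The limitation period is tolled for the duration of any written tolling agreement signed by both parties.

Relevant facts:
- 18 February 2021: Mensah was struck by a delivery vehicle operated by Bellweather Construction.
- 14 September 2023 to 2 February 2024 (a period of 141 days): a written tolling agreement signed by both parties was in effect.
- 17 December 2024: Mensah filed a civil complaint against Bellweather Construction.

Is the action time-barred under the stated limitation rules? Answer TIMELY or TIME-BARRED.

TIMELY

The claim accrued on 18 February 2021, when the wrongful act occurred.
The untolled deadline — 42 months after 18 February 2021 — is 18 August 2024.
Because the written tolling agreement ran from 14 September 2023 to 2 February 2024, the deadline is extended by 141 days to 6 January 2025.
The 17 December 2024 filing precedes the 6 January 2025 deadline; the claim is timely.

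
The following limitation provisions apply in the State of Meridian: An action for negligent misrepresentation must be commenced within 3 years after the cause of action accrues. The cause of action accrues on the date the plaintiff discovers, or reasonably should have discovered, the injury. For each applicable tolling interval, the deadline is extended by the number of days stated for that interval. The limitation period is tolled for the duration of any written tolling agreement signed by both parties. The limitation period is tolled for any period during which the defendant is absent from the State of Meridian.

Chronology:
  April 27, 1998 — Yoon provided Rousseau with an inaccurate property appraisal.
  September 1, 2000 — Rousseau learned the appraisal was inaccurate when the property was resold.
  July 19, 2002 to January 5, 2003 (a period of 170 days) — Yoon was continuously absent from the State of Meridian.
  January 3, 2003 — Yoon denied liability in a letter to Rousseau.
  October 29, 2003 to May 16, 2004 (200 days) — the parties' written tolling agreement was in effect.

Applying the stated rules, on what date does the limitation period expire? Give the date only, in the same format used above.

September 5, 2004

The claim did not accrue until Rousseau discovered the injury on September 1, 2000; the April 27, 1998 act date does not start the clock under the stated rule.
The untolled deadline — 3 years after September 1, 2000 — is September 1, 2003.
The period was tolled for 170 days by the defendant's absence from the jurisdiction (July 19, 2002 to January 5, 2003), pushing the deadline to February 18, 2004.
Because the written tolling agreement ran from October 29, 2003 to May 16, 2004, the deadline is extended by 200 days to September 5, 2004.
Nothing else in the chronology tolls or restarts the period.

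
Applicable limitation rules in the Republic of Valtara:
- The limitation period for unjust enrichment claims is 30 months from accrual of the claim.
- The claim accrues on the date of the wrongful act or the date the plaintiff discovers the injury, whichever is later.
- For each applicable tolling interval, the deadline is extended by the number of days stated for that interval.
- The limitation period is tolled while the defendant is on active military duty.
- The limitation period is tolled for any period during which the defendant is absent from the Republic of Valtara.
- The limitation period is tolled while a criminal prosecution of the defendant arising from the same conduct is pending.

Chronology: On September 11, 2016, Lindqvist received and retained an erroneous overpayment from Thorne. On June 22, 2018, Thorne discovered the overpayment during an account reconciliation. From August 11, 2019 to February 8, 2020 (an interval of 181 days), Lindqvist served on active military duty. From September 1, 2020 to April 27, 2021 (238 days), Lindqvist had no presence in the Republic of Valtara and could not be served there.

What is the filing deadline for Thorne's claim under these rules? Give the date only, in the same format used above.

February 14, 2022

The claim accrued on June 22, 2018 — the later of the September 11, 2016 act and the June 22, 2018 discovery.
30 months from June 22, 2018 is December 22, 2020.
The defendant's active military service from August 11, 2019 to February 8, 2020 tolled the period for 181 days, extending the deadline to June 21, 2021.
Because the defendant's absence from the jurisdiction ran from September 1, 2020 to April 27, 2021, the deadline is extended by 238 days to February 14, 2022.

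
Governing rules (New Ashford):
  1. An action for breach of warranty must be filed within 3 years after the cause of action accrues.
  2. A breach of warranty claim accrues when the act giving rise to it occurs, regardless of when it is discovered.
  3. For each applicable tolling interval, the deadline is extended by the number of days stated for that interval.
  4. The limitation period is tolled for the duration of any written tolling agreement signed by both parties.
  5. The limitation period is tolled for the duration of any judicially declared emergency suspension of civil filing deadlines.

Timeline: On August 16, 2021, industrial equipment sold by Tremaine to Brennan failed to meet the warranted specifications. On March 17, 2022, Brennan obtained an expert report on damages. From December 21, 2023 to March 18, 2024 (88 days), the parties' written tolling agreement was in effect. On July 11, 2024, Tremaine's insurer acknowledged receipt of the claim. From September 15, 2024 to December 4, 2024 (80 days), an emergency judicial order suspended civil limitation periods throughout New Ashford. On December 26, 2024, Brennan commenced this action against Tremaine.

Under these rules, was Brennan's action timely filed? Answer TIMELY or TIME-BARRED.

TIMELY

The limitation period began to run on August 16, 2021.
Adding the 3 years base period to August 16, 2021 gives a deadline of August 16, 2024, before any tolling.
The written tolling agreement from December 21, 2023 to March 18, 2024 tolled the period for 88 days, extending the deadline to November 12, 2024.
The emergency suspension of filing deadlines from September 15, 2024 to December 4, 2024 tolled the period for 80 days, extending the deadline to January 31, 2025.
The other events in the timeline have no effect on the limitation period under the stated rules.
Brennan filed on December 26, 2024, before the January 31, 2025 deadline, so the action is timely.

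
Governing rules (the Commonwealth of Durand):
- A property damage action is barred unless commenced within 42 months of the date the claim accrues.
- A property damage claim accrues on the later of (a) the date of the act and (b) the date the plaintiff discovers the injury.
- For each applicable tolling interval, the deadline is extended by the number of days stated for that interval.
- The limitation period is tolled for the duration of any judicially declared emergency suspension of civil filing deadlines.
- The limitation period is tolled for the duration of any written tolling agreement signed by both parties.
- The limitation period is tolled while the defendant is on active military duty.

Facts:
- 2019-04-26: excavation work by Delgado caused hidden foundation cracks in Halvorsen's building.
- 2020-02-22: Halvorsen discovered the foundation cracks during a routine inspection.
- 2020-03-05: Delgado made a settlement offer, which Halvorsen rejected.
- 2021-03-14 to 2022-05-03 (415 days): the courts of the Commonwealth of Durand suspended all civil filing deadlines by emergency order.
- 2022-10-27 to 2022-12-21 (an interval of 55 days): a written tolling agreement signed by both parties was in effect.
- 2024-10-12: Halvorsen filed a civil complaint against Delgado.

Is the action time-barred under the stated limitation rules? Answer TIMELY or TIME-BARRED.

The claim accrued on 2020-02-22 — the later of the 2019-04-26 act and the 2020-02-22 discovery.
Adding the 42 months base period to 2020-02-22 gives a deadline of 2023-08-22, before any tolling.
The period was tolled for 415 days by the emergency suspension of filing deadlines (2021-03-14 to 2022-05-03), pushing the deadline to 2024-10-10.
Because the written tolling agreement ran from 2022-10-27 to 2022-12-21, the deadline is extended by 55 days to 2024-12-04.
None of the other events listed affects the running of the period under the stated rules.
The 2024-10-12 filing precedes the 2024-12-04 deadline; the claim is timely.

TIMELY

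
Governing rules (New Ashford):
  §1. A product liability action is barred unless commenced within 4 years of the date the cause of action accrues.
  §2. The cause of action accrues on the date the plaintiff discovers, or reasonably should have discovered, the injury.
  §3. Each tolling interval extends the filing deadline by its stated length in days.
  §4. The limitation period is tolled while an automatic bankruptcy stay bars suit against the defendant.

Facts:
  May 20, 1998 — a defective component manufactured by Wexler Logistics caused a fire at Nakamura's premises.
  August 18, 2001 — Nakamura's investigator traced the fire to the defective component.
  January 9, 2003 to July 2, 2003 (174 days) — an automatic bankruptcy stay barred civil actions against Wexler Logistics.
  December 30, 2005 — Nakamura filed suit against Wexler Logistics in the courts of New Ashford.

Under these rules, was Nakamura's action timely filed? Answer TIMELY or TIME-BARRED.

Accrual is tied to discovery, so the period began on August 18, 2001 rather than on May 20, 1998 when the act occurred.
Adding the 4 years base period to August 18, 2001 gives a deadline of August 18, 2005, before any tolling.
The period was tolled for 174 days by the automatic bankruptcy stay (January 9, 2003 to July 2, 2003), pushing the deadline to February 8, 2006.
The December 30, 2005 filing precedes the February 8, 2006 deadline; the claim is timely.

TIMELY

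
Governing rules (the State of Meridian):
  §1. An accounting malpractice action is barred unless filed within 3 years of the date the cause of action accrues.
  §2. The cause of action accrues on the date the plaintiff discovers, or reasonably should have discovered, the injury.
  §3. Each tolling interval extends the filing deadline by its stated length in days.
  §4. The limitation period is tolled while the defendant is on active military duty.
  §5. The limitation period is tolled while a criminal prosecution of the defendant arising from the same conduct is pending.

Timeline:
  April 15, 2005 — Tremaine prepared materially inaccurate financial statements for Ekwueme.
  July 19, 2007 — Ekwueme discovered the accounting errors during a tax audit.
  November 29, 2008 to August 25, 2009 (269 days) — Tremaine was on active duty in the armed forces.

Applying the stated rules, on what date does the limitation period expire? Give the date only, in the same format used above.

Accrual is tied to discovery, so the period began on July 19, 2007 rather than on April 15, 2005 when the act occurred.
The untolled deadline — 3 years after July 19, 2007 — is July 19, 2010.
The period was tolled for 269 days by the defendant's active military service (November 29, 2008 to August 25, 2009), pushing the deadline to April 14, 2011.

April 14, 2011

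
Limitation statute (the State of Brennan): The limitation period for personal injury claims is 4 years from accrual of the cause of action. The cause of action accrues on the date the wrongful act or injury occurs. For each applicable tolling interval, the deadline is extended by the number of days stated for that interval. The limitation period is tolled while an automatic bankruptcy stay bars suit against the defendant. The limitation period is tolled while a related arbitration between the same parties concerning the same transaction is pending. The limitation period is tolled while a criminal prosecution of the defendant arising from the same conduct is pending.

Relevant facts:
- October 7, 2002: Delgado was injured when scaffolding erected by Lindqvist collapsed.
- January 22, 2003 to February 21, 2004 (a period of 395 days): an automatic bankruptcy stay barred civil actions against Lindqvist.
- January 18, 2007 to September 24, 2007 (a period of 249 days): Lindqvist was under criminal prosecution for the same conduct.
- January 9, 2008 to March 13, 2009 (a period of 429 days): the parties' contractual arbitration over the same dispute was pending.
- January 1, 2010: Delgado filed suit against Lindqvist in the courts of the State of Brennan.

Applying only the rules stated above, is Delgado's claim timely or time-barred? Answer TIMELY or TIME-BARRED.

TIME-BARRED

The cause of action accrued on October 7, 2002, the date of the act.
4 years from October 7, 2002 is October 7, 2006.
Because the automatic bankruptcy stay ran from January 22, 2003 to February 21, 2004, the deadline is extended by 395 days to November 6, 2007.
The period was tolled for 249 days by the pending criminal prosecution (January 18, 2007 to September 24, 2007), pushing the deadline to July 12, 2008.
The period was tolled for 429 days by the pending related arbitration (January 9, 2008 to March 13, 2009), pushing the deadline to September 14, 2009.
Filing on January 1, 2010 missed the September 14, 2009 deadline — the action is time-barred.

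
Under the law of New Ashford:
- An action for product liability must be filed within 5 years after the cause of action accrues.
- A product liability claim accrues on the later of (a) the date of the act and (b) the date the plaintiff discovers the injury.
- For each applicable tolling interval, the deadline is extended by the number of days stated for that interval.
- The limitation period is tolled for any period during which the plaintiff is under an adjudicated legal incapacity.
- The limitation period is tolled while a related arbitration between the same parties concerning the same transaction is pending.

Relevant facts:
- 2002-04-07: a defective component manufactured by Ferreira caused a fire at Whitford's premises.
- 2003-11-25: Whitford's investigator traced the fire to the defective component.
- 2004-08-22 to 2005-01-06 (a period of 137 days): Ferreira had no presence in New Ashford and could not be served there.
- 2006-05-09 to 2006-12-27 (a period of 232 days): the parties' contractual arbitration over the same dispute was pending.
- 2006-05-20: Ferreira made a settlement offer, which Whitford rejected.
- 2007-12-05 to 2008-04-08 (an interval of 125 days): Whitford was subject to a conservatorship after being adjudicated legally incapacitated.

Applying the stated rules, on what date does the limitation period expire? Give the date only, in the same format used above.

2009-11-17

The claim accrued on 2003-11-25 — the later of the 2002-04-07 act and the 2003-11-25 discovery.
5 years from 2003-11-25 is 2008-11-25.
Because the pending related arbitration ran from 2006-05-09 to 2006-12-27, the deadline is extended by 232 days to 2009-07-15.
Because the plaintiff's legal incapacity ran from 2007-12-05 to 2008-04-08, the deadline is extended by 125 days to 2009-11-17.
No stated provision tolls the period for the defendant's absence, so the interval from 2004-08-22 to 2005-01-06 has no effect on the deadline.
None of the other events listed affects the running of the period under the stated rules.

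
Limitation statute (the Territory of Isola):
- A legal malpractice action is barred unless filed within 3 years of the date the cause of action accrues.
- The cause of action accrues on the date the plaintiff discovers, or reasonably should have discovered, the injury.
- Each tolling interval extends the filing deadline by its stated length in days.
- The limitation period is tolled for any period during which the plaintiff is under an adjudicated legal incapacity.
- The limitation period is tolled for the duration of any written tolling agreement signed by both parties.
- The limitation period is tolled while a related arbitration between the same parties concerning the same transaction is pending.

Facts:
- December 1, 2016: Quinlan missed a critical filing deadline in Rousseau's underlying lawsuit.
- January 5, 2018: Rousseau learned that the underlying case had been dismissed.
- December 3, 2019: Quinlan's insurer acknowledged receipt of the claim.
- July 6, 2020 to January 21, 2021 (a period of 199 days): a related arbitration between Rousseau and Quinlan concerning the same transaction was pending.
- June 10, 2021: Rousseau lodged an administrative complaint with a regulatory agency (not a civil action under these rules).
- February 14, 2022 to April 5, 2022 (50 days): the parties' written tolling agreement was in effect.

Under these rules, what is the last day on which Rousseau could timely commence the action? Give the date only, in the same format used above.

July 23, 2021

Accrual is tied to discovery, so the period began on January 5, 2018 rather than on December 1, 2016 when the act occurred.
The untolled deadline — 3 years after January 5, 2018 — is January 5, 2021.
The pending related arbitration from July 6, 2020 to January 21, 2021 tolled the period for 199 days, extending the deadline to July 23, 2021.
The written tolling agreement from February 14, 2022 to April 5, 2022 began after the period had already run on July 23, 2021, so it has no tolling effect.
The other events in the timeline have no effect on the limitation period under the stated rules.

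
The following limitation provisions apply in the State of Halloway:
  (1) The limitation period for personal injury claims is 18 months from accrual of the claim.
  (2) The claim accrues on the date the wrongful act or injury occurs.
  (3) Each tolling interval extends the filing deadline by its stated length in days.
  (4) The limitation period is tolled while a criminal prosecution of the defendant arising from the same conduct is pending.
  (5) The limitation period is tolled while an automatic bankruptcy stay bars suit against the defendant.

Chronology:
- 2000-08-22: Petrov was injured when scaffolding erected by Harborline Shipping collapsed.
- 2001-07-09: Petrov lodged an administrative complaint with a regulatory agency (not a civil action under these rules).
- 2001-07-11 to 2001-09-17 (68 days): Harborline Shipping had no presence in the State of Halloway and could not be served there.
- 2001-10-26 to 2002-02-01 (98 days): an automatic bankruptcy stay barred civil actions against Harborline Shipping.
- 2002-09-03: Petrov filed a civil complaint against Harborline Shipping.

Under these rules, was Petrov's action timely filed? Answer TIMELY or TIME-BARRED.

The claim accrued on 2000-08-22, when the wrongful act occurred.
The untolled deadline — 18 months after 2000-08-22 — is 2002-02-22.
Because the automatic bankruptcy stay ran from 2001-10-26 to 2002-02-01, the deadline is extended by 98 days to 2002-05-31.
No stated provision tolls the period for the defendant's absence, so the interval from 2001-07-11 to 2001-09-17 has no effect on the deadline.
The other events in the timeline have no effect on the limitation period under the stated rules.
The 2002-09-03 filing falls after the 2002-05-31 deadline; the claim is time-barred.

TIME-BARRED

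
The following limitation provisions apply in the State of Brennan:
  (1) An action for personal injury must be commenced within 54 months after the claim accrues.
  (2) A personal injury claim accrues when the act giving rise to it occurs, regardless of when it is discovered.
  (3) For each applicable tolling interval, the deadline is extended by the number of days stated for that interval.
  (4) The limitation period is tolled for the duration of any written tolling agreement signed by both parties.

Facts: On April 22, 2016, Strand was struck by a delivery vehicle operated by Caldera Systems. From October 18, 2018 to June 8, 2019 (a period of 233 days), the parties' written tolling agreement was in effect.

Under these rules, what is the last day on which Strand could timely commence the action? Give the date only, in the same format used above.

June 12, 2021

The limitation period began to run on April 22, 2016.
The untolled deadline — 54 months after April 22, 2016 — is October 22, 2020.
Because the written tolling agreement ran from October 18, 2018 to June 8, 2019, the deadline is extended by 233 days to June 12, 2021.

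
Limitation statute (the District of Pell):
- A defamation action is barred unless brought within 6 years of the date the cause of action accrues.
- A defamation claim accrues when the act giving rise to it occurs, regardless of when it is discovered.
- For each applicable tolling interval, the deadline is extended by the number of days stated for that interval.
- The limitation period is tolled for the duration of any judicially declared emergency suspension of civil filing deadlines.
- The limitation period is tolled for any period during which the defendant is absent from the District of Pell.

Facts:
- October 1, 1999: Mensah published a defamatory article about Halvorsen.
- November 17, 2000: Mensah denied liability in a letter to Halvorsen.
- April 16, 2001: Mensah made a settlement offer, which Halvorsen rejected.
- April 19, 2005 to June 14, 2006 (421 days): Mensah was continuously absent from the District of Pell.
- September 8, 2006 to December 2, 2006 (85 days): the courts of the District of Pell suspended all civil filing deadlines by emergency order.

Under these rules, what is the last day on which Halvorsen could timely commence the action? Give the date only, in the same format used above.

February 19, 2007

The cause of action accrued on October 1, 1999, the date of the act.
Adding the 6 years base period to October 1, 1999 gives a deadline of October 1, 2005, before any tolling.
Because the defendant's absence from the jurisdiction ran from April 19, 2005 to June 14, 2006, the deadline is extended by 421 days to November 26, 2006.
Because the emergency suspension of filing deadlines ran from September 8, 2006 to December 2, 2006, the deadline is extended by 85 days to February 19, 2007.
Nothing else in the chronology tolls or restarts the period.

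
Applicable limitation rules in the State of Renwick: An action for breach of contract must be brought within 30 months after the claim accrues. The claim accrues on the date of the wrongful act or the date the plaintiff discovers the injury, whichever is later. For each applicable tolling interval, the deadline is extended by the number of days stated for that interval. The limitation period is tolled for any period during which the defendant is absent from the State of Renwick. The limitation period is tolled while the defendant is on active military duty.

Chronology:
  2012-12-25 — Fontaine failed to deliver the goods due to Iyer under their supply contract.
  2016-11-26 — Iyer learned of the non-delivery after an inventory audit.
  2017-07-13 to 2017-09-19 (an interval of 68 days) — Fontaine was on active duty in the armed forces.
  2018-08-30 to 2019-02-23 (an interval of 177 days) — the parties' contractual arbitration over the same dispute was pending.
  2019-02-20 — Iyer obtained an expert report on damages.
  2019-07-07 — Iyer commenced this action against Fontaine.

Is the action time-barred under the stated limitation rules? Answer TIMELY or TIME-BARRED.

TIMELY

Taking the later of the act (2012-12-25) and discovery (2016-11-26), the claim accrued on 2016-11-26.
Adding the 30 months base period to 2016-11-26 gives a deadline of 2019-05-26, before any tolling.
The period was tolled for 68 days by the defendant's active military service (2017-07-13 to 2017-09-19), pushing the deadline to 2019-08-02.
Although a pending arbitration ran from 2018-08-30 to 2019-02-23, the stated rules do not make that a tolling event, so it is disregarded.
Nothing else in the chronology tolls or restarts the period.
The 2019-07-07 filing precedes the 2019-08-02 deadline; the claim is timely.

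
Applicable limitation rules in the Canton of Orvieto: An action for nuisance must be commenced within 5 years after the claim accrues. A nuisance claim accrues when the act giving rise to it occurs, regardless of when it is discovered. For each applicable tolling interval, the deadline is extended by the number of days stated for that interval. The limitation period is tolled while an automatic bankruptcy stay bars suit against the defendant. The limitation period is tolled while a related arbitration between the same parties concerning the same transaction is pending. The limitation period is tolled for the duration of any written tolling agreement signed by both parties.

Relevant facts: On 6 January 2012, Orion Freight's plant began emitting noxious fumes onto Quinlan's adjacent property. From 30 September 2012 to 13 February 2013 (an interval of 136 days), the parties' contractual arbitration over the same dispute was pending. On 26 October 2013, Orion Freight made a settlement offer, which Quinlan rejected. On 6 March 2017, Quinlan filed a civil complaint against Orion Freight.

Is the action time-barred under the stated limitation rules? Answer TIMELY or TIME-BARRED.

TIMELY

The limitation period began to run on 6 January 2012.
The untolled deadline — 5 years after 6 January 2012 — is 6 January 2017.
The period was tolled for 136 days by the pending related arbitration (30 September 2012 to 13 February 2013), pushing the deadline to 22 May 2017.
Nothing else in the chronology tolls or restarts the period.
The 6 March 2017 filing precedes the 22 May 2017 deadline; the claim is timely.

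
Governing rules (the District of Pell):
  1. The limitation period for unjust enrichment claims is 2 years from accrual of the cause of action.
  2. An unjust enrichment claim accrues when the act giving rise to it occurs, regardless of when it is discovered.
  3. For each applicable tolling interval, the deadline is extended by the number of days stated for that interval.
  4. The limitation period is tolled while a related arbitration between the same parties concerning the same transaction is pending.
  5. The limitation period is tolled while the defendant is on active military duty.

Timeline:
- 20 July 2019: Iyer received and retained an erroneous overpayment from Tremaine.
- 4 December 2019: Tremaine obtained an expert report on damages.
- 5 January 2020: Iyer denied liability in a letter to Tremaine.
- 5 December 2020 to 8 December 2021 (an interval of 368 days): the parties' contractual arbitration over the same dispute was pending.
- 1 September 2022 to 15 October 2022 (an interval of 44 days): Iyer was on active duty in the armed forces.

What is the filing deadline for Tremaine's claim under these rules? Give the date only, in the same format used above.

23 July 2022

The limitation period began to run on 20 July 2019.
2 years from 20 July 2019 is 20 July 2021.
Because the pending related arbitration ran from 5 December 2020 to 8 December 2021, the deadline is extended by 368 days to 23 July 2022.
The defendant's active military service starting 1 September 2022 came too late — the period had run on 23 July 2022 — and so does not extend the deadline.
Nothing else in the chronology tolls or restarts the period.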